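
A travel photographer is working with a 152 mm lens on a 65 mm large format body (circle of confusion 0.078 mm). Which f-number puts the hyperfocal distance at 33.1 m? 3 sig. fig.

Rearrange H = f²/(N·c) + f for N: N = f² / ((H − f)·c).
N = 152² / ((33100 − 152) × 0.078) = 23104 / 2570 ≈ 8.99.

f/8.99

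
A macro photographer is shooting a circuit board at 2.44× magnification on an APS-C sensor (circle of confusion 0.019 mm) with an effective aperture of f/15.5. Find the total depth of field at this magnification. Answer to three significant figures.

0.0989 mm

At magnification m, DoF ≈ 2·N_eff·c/m² = 2 × 15.5 × 0.019 / 2.44² = 0.589 / 5.954 ≈ 0.0989 mm.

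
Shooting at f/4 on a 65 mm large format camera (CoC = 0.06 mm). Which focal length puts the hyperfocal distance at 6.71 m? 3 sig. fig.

40.0 mm

From H = f²/(N·c) + f, with f ≪ H: f ≈ √(H·N·c) = √(6710 × 4 × 0.06) = √1610.4 ≈ 40.13 mm.
Exact: f² + N·c·f − N·c·H = 0 ⇒ f = (−N·c + √((N·c)² + 4·N·c·H))/2 = (−0.24 + √6441.7)/2 ≈ 40.010 mm ≈ 40.0 mm.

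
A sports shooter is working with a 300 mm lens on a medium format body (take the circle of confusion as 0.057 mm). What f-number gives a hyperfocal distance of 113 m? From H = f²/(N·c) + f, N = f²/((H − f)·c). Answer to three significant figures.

Rearrange H = f²/(N·c) + f for N: N = f² / ((H − f)·c).
N = 300² / ((113000 − 300) × 0.057) = 90000 / 6424 ≈ 14.

f/14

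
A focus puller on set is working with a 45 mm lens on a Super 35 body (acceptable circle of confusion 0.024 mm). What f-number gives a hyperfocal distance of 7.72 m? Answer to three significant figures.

f/11

Rearrange H = f²/(N·c) + f for N: N = f² / ((H − f)·c).
N = 45² / ((7720 − 45) × 0.024) = 2025 / 184.2 ≈ 11.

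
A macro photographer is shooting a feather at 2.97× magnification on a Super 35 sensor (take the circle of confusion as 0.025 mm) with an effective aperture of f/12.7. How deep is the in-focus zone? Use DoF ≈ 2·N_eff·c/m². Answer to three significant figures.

At magnification m, DoF ≈ 2·N_eff·c/m² = 2 × 12.7 × 0.025 / 2.97² = 0.635 / 8.821 ≈ 0.072 mm.

0.0720 mm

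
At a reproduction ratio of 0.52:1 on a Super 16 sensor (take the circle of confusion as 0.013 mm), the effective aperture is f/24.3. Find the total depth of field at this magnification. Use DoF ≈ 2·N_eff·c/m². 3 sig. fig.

2.34 mm

At magnification m, DoF ≈ 2·N_eff·c/m² = 2 × 24.3 × 0.013 / 0.52² = 0.6318 / 0.2704 ≈ 2.34 mm.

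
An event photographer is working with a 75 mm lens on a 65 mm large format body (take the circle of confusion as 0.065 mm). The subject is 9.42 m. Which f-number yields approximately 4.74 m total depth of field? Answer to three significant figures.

f/2.20

Write h = H − f = f²/(N·c). The thin-lens limits are Dn = s·h/(h + (s−f)) and Df = s·h/(h − (s−f)), so DoF = Df − Dn = 2·s·(s−f)·h / (h² − (s−f)²).
That is a quadratic in h: DoF·h² − 2·s·(s−f)·h − DoF·(s−f)² = 0 ⇒ h = (s−f)·(s + √(s² + DoF²)) / DoF = 9345 × (9420 + √(9420² + 4740²)) / 4740 = 9345 × (9420 + 10545.3) / 4740 ≈ 39362 mm.
Then N = f²/(c·h) = 75² / (0.065 × 39362) = 5625 / 2558.5 ≈ 2.20.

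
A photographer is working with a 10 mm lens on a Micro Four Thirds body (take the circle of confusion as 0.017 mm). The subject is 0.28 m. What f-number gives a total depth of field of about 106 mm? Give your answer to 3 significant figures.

Write h = H − f = f²/(N·c). The thin-lens limits are Dn = s·h/(h + (s−f)) and Df = s·h/(h − (s−f)), so DoF = Df − Dn = 2·s·(s−f)·h / (h² − (s−f)²).
That is a quadratic in h: DoF·h² − 2·s·(s−f)·h − DoF·(s−f)² = 0 ⇒ h = (s−f)·(s + √(s² + DoF²)) / DoF = 270 × (280 + √(280² + 106²)) / 106 = 270 × (280 + 299.393) / 106 ≈ 1475.8 mm.
Then N = f²/(c·h) = 10² / (0.017 × 1475.8) = 100 / 25.089 ≈ 3.99.

f/3.99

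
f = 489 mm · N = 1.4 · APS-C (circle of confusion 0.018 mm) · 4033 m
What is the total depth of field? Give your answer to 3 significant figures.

Hyperfocal distance H = f²/(N·c) + f = 489²/(1.4 × 0.018) + 489 = 239121/0.0252 + 489 ≈ 9489417.6 mm ≈ 9489 m.
Near limit Dn = s·(H − f)/(H + s − 2f) = 4033000 × (9489417.6 − 489) / (9489417.6 + 4033000 − 2 × 489) = 4033000 × 9488928.6 / 13521439.6 ≈ 2830235 mm.
Far limit Df = s·(H − f)/(H − s) = 4033000 × (9489417.6 − 489) / (9489417.6 − 4033000) = 4033000 × 9488928.6 / 5456417.6 ≈ 7013548 mm.
Depth of field = Df − Dn = 7013548 − 2830235 ≈ 4183313 mm ≈ 4180 m.

4180 m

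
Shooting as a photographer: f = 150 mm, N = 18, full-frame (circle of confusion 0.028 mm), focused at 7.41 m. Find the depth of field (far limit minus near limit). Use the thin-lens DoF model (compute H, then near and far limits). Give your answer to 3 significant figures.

2.48 m

Hyperfocal distance H = f²/(N·c) + f = 150²/(18 × 0.028) + 150 = 22500/0.504 + 150 ≈ 44792.9 mm ≈ 44.79 m.
Near limit Dn = s·(H − f)/(H + s − 2f) = 7410 × (44792.9 − 150) / (44792.9 + 7410 − 2 × 150) = 7410 × 44642.9 / 51902.9 ≈ 6373.5 mm.
Far limit Df = s·(H − f)/(H − s) = 7410 × (44792.9 − 150) / (44792.9 − 7410) = 7410 × 44642.9 / 37382.9 ≈ 8849.1 mm.
Depth of field = Df − Dn = 8849.1 − 6373.5 ≈ 2475.6 mm ≈ 2.48 m.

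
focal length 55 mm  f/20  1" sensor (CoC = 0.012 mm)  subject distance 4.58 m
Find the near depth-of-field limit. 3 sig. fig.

Hyperfocal distance H = f²/(N·c) + f = 55²/(20 × 0.012) + 55 = 3025/0.24 + 55 ≈ 12659.2 mm ≈ 12.66 m.
Near limit Dn = s·(H − f)/(H + s − 2f) = 4580 × (12659.2 − 55) / (12659.2 + 4580 − 2 × 55) = 4580 × 12604.2 / 17129.2 ≈ 3370.1 mm ≈ 3.37 m.

3.37 m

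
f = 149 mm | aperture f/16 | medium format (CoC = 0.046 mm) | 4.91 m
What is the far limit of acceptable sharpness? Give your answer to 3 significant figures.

Hyperfocal distance H = f²/(N·c) + f = 149²/(16 × 0.046) + 149 = 22201/0.736 + 149 ≈ 30313.4 mm ≈ 30.31 m.
Far limit Df = s·(H − f)/(H − s) = 4910 × (30313.4 − 149) / (30313.4 − 4910) = 4910 × 30164.4 / 25403.4 ≈ 5830.2 mm ≈ 5.83 m.

5.83 m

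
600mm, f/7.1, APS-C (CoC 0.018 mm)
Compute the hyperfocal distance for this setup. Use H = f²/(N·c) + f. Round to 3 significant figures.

Hyperfocal distance H = f²/(N·c) + f = 600²/(7.1 × 0.018) + 600 = 360000/0.1278 + 600 ≈ 2817501.4 mm ≈ 2820 m.

2820 m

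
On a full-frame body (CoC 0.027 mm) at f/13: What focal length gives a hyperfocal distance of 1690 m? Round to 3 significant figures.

770 mm

From H = f²/(N·c) + f, with f ≪ H: f ≈ √(H·N·c) = √(1690000 × 13 × 0.027) = √593190 ≈ 770.2 mm.
The +f correction barely moves this — solving exactly, f² + N·c·f − N·c·H = 0 ⇒ f = (−N·c + √((N·c)² + 4·N·c·H))/2 = (−0.351 + √2372760)/2 ≈ 770.01 mm, so f ≈ 770 mm.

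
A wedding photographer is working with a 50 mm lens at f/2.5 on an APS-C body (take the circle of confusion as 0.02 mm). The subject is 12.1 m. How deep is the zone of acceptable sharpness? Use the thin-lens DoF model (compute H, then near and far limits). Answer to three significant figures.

Hyperfocal distance H = f²/(N·c) + f = 50²/(2.5 × 0.02) + 50 = 2500/0.05 + 50 ≈ 50050.0 mm ≈ 50.05 m.
Near limit Dn = s·(H − f)/(H + s − 2f) = 12100 × (50050.0 − 50) / (50050.0 + 12100 − 2 × 50) = 12100 × 50000.0 / 62050.0 ≈ 9750.2 mm.
Far limit Df = s·(H − f)/(H − s) = 12100 × (50050.0 − 50) / (50050.0 − 12100) = 12100 × 50000.0 / 37950.0 ≈ 15942.0 mm.
Depth of field = Df − Dn = 15942.0 − 9750.2 ≈ 6191.8 mm ≈ 6.19 m.

6.19 m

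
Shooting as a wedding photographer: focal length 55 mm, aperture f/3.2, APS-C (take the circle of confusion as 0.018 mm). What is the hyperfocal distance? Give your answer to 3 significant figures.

Hyperfocal distance H = f²/(N·c) + f = 55²/(3.2 × 0.018) + 55 = 3025/0.0576 + 55 ≈ 52572.4 mm ≈ 52.6 m.

52.6 m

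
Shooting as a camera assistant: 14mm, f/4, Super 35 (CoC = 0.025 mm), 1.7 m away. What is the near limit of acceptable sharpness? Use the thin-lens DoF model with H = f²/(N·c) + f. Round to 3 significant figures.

0.914 m

Hyperfocal distance H = f²/(N·c) + f = 14²/(4 × 0.025) + 14 = 196/0.1 + 14 ≈ 1974.0 mm ≈ 1.974 m.
Near limit Dn = s·(H − f)/(H + s − 2f) = 1700 × (1974.0 − 14) / (1974.0 + 1700 − 2 × 14) = 1700 × 1960.0 / 3646.0 ≈ 913.88 mm ≈ 0.914 m.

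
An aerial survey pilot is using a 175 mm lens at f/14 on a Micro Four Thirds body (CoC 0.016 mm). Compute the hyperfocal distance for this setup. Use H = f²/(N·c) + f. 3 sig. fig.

Hyperfocal distance H = f²/(N·c) + f = 175²/(14 × 0.016) + 175 = 30625/0.224 + 175 ≈ 136893.8 mm ≈ 137 m.

137 m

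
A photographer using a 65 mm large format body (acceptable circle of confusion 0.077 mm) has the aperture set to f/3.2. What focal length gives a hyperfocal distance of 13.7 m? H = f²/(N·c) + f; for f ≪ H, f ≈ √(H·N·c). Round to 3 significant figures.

58.0 mm

From H = f²/(N·c) + f, with f ≪ H: f ≈ √(H·N·c) = √(13700 × 3.2 × 0.077) = √3375.7 ≈ 58.10 mm.
Exact: f² + N·c·f − N·c·H = 0 ⇒ f = (−N·c + √((N·c)² + 4·N·c·H))/2 = (−0.2464 + √13503)/2 ≈ 57.978 mm ≈ 58.0 mm.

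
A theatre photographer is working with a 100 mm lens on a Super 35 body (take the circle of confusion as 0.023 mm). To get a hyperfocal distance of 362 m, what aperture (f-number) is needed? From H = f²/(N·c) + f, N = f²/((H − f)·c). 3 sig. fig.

Rearrange H = f²/(N·c) + f for N: N = f² / ((H − f)·c).
N = 100² / ((362000 − 100) × 0.023) = 10000 / 8324 ≈ 1.20.

f/1.20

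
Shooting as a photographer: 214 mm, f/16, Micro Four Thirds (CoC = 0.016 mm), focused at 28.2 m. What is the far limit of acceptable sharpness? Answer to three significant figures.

33.4 m

Hyperfocal distance H = f²/(N·c) + f = 214²/(16 × 0.016) + 214 = 45796/0.256 + 214 ≈ 179104.6 mm ≈ 179.1 m.
Far limit Df = s·(H − f)/(H − s) = 28200 × (179104.6 − 214) / (179104.6 − 28200) = 28200 × 178890.6 / 150904.6 ≈ 33430 mm ≈ 33.4 m.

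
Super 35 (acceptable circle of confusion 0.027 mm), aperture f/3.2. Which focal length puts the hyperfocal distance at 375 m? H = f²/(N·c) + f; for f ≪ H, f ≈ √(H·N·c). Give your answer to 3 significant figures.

180 mm

From H = f²/(N·c) + f, with f ≪ H: f ≈ √(H·N·c) = √(375000 × 3.2 × 0.027) = √32400 ≈ 180.0 mm.
The +f correction barely moves this — solving exactly, f² + N·c·f − N·c·H = 0 ⇒ f = (−N·c + √((N·c)² + 4·N·c·H))/2 = (−0.0864 + √129600)/2 ≈ 179.96 mm, so f ≈ 180 mm.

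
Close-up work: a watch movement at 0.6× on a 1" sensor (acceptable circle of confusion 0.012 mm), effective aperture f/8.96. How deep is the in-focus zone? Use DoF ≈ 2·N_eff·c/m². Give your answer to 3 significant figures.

At magnification m, DoF ≈ 2·N_eff·c/m² = 2 × 8.96 × 0.012 / 0.6² = 0.215 / 0.36 ≈ 0.597 mm.

0.597 mm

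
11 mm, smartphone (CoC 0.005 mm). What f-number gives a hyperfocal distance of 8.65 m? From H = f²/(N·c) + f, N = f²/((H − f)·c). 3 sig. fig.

Rearrange H = f²/(N·c) + f for N: N = f² / ((H − f)·c).
N = 11² / ((8650 − 11) × 0.005) = 121 / 43.20 ≈ 2.80.

f/2.80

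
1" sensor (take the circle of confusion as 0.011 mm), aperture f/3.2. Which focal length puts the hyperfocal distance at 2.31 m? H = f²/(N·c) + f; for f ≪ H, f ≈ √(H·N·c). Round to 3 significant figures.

9.00 mm

From H = f²/(N·c) + f, with f ≪ H: f ≈ √(H·N·c) = √(2310 × 3.2 × 0.011) = √81.312 ≈ 9.017 mm.
Exact: f² + N·c·f − N·c·H = 0 ⇒ f = (−N·c + √((N·c)² + 4·N·c·H))/2 = (−0.0352 + √325.25)/2 ≈ 8.9997 mm ≈ 9.00 mm.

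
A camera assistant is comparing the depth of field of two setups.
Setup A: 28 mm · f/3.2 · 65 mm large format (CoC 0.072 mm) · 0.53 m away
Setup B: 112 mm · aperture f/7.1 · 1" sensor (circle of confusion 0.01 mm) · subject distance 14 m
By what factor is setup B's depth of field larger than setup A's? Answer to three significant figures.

13.9

Setup A: H = 28²/(3.2×0.072) + 28 ≈ 3430.8 mm; DoF = Df − Dn = 621.72 − 461.86 ≈ 159.86 mm.
Setup B: H = 112²/(7.1×0.01) + 112 ≈ 176788.1 mm; DoF = Df − Dn = 15194.4 − 12979.7 ≈ 2214.7 mm.
Ratio = 2214.7 / 159.86 ≈ 13.9.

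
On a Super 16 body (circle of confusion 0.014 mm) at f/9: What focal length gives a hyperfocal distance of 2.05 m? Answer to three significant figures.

16.0 mm

From H = f²/(N·c) + f, with f ≪ H: f ≈ √(H·N·c) = √(2050 × 9 × 0.014) = √258.30 ≈ 16.07 mm.
Exact: f² + N·c·f − N·c·H = 0 ⇒ f = (−N·c + √((N·c)² + 4·N·c·H))/2 = (−0.126 + √1033.2)/2 ≈ 16.009 mm ≈ 16.0 mm.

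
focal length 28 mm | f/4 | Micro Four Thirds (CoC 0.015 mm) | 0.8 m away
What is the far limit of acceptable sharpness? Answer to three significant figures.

Hyperfocal distance H = f²/(N·c) + f = 28²/(4 × 0.015) + 28 = 784/0.06 + 28 ≈ 13094.7 mm ≈ 13.09 m.
Far limit Df = s·(H − f)/(H − s) = 800 × (13094.7 − 28) / (13094.7 − 800) = 800 × 13066.7 / 12294.7 ≈ 850.23 mm ≈ 0.850 m.

0.850 m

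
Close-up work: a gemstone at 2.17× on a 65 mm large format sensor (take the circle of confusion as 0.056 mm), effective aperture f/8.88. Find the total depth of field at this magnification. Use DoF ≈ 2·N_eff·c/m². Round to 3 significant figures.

0.211 mm

At magnification m, DoF ≈ 2·N_eff·c/m² = 2 × 8.88 × 0.056 / 2.17² = 0.9946 / 4.709 ≈ 0.211 mm.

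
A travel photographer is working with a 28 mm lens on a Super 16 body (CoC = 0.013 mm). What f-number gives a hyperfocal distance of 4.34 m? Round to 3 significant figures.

Rearrange H = f²/(N·c) + f for N: N = f² / ((H − f)·c).
N = 28² / ((4340 − 28) × 0.013) = 784 / 56.06 ≈ 14.

f/14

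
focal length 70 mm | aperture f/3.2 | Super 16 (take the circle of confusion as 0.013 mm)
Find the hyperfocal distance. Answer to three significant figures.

118 m

Hyperfocal distance H = f²/(N·c) + f = 70²/(3.2 × 0.013) + 70 = 4900/0.0416 + 70 ≈ 117858.5 mm ≈ 118 m.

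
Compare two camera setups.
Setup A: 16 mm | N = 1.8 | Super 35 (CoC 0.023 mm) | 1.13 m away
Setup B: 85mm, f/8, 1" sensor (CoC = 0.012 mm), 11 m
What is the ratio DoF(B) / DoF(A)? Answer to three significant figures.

Setup A: H = 16²/(1.8×0.023) + 16 ≈ 6199.6 mm; DoF = Df − Dn = 1378.31 − 957.50 ≈ 420.81 mm.
Setup B: H = 85²/(8×0.012) + 85 ≈ 75345.4 mm; DoF = Df − Dn = 12865.9 − 9606.7 ≈ 3259.2 mm.
Ratio = 3259.2 / 420.81 ≈ 7.75.

7.75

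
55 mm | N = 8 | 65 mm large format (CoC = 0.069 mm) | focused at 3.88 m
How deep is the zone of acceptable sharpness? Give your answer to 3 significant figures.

10.6 m

Hyperfocal distance H = f²/(N·c) + f = 55²/(8 × 0.069) + 55 = 3025/0.552 + 55 ≈ 5535.1 mm ≈ 5.535 m.
Near limit Dn = s·(H − f)/(H + s − 2f) = 3880 × (5535.1 − 55) / (5535.1 + 3880 − 2 × 55) = 3880 × 5480.1 / 9305.1 ≈ 2285 mm.
Far limit Df = s·(H − f)/(H − s) = 3880 × (5535.1 − 55) / (5535.1 − 3880) = 3880 × 5480.1 / 1655.1 ≈ 12847 mm.
Depth of field = Df − Dn = 12847 − 2285 ≈ 10562 mm ≈ 10.6 m.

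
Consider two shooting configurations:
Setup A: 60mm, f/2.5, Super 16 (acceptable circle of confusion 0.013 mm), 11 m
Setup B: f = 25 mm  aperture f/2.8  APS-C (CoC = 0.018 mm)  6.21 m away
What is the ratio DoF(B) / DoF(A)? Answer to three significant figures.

3.76

Setup A: H = 60²/(2.5×0.013) + 60 ≈ 110829.2 mm; DoF = Df − Dn = 12205.5 − 10011.3 ≈ 2194.2 mm.
Setup B: H = 25²/(2.8×0.018) + 25 ≈ 12425.8 mm; DoF = Df − Dn = 12389.2 − 4143.4 ≈ 8245.8 mm.
Ratio = 8245.8 / 2194.2 ≈ 3.76.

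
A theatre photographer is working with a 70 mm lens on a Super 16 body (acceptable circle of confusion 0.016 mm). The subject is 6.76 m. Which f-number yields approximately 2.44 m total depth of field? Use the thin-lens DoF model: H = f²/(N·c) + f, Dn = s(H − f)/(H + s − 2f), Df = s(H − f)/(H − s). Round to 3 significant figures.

f/8.01

Write h = H − f = f²/(N·c). The thin-lens limits are Dn = s·h/(h + (s−f)) and Df = s·h/(h − (s−f)), so DoF = Df − Dn = 2·s·(s−f)·h / (h² − (s−f)²).
That is a quadratic in h: DoF·h² − 2·s·(s−f)·h − DoF·(s−f)² = 0 ⇒ h = (s−f)·(s + √(s² + DoF²)) / DoF = 6690 × (6760 + √(6760² + 2440²)) / 2440 = 6690 × (6760 + 7186.88) / 2440 ≈ 38240 mm.
Then N = f²/(c·h) = 70² / (0.016 × 38240) = 4900 / 611.83 ≈ 8.01.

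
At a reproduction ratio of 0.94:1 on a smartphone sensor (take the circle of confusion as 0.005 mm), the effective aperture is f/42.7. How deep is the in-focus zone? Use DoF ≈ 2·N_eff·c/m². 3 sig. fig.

At magnification m, DoF ≈ 2·N_eff·c/m² = 2 × 42.7 × 0.005 / 0.94² = 0.427 / 0.8836 ≈ 0.483 mm.

0.483 mm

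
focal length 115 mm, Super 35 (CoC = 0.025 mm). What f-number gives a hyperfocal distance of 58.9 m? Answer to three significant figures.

f/9

Rearrange H = f²/(N·c) + f for N: N = f² / ((H − f)·c).
N = 115² / ((58900 − 115) × 0.025) = 13225 / 1470 ≈ 9.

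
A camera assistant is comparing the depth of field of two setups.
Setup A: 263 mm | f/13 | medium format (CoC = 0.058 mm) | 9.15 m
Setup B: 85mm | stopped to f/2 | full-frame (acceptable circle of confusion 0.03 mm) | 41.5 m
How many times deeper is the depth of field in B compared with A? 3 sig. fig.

18.1

Setup A: H = 263²/(13×0.058) + 263 ≈ 91999.1 mm; DoF = Df − Dn = 10131.5 − 8341.9 ≈ 1789.6 mm.
Setup B: H = 85²/(2×0.03) + 85 ≈ 120501.7 mm; DoF = Df − Dn = 63256 − 30880 ≈ 32376 mm.
Ratio = 32376 / 1789.6 ≈ 18.1.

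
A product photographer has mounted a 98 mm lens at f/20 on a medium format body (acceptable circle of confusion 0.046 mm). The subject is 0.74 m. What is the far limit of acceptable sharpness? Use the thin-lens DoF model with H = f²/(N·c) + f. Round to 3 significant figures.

Hyperfocal distance H = f²/(N·c) + f = 98²/(20 × 0.046) + 98 = 9604/0.92 + 98 ≈ 10537.1 mm ≈ 10.54 m.
Far limit Df = s·(H − f)/(H − s) = 740 × (10537.1 − 98) / (10537.1 − 740) = 740 × 10439.1 / 9797.1 ≈ 788.49 mm ≈ 0.788 m.

0.788 m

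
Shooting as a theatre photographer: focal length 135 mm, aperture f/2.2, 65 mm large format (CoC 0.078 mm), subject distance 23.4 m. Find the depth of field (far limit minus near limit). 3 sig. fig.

10.8 m

Hyperfocal distance H = f²/(N·c) + f = 135²/(2.2 × 0.078) + 135 = 18225/0.1716 + 135 ≈ 106341.3 mm ≈ 106.3 m.
Near limit Dn = s·(H − f)/(H + s − 2f) = 23400 × (106341.3 − 135) / (106341.3 + 23400 − 2 × 135) = 23400 × 106206.3 / 129471.3 ≈ 19195 mm.
Far limit Df = s·(H − f)/(H − s) = 23400 × (106341.3 − 135) / (106341.3 − 23400) = 23400 × 106206.3 / 82941.3 ≈ 29964 mm.
Depth of field = Df − Dn = 29964 − 19195 ≈ 10769 mm ≈ 10.8 m.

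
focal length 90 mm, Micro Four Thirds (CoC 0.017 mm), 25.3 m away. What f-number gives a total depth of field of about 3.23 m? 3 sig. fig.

Write h = H − f = f²/(N·c). The thin-lens limits are Dn = s·h/(h + (s−f)) and Df = s·h/(h − (s−f)), so DoF = Df − Dn = 2·s·(s−f)·h / (h² − (s−f)²).
That is a quadratic in h: DoF·h² − 2·s·(s−f)·h − DoF·(s−f)² = 0 ⇒ h = (s−f)·(s + √(s² + DoF²)) / DoF = 25210 × (25300 + √(25300² + 3230²)) / 3230 = 25210 × (25300 + 25505.4) / 3230 ≈ 396533 mm.
Then N = f²/(c·h) = 90² / (0.017 × 396533) = 8100 / 6741.1 ≈ 1.20.

f/1.20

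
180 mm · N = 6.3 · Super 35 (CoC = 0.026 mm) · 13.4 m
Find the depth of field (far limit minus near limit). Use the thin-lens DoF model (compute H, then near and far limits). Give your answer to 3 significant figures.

Hyperfocal distance H = f²/(N·c) + f = 180²/(6.3 × 0.026) + 180 = 32400/0.1638 + 180 ≈ 197982.2 mm ≈ 198.0 m.
Near limit Dn = s·(H − f)/(H + s − 2f) = 13400 × (197982.2 − 180) / (197982.2 + 13400 − 2 × 180) = 13400 × 197802.2 / 211022.2 ≈ 12560.5 mm.
Far limit Df = s·(H − f)/(H − s) = 13400 × (197982.2 − 180) / (197982.2 − 13400) = 13400 × 197802.2 / 184582.2 ≈ 14359.7 mm.
Depth of field = Df − Dn = 14359.7 − 12560.5 ≈ 1799.2 mm ≈ 1.80 m.

1.80 m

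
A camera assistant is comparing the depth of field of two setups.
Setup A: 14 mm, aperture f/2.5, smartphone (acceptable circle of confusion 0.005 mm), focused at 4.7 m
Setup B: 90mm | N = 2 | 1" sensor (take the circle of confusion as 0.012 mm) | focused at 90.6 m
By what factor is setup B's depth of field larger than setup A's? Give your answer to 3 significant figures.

Setup A: H = 14²/(2.5×0.005) + 14 ≈ 15694.0 mm; DoF = Df − Dn = 6703.3 − 3618.6 ≈ 3084.7 mm.
Setup B: H = 90²/(2×0.012) + 90 ≈ 337590.0 mm; DoF = Df − Dn = 123801 − 71441 ≈ 52360 mm.
Ratio = 52360 / 3084.7 ≈ 17.0.

17.0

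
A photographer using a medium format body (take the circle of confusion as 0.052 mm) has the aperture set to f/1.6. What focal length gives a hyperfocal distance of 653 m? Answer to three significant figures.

233 mm

From H = f²/(N·c) + f, with f ≪ H: f ≈ √(H·N·c) = √(653000 × 1.6 × 0.052) = √54330 ≈ 233.1 mm.
The +f correction barely moves this — solving exactly, f² + N·c·f − N·c·H = 0 ⇒ f = (−N·c + √((N·c)² + 4·N·c·H))/2 = (−0.0832 + √217318)/2 ≈ 233.05 mm, so f ≈ 233 mm.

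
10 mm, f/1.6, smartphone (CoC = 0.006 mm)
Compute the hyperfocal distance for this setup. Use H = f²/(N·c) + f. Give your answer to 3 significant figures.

10.4 m

Hyperfocal distance H = f²/(N·c) + f = 10²/(1.6 × 0.006) + 10 = 100/0.0096 + 10 ≈ 10426.7 mm ≈ 10.4 m.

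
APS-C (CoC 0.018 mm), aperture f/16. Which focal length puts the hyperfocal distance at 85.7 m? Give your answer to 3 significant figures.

From H = f²/(N·c) + f, with f ≪ H: f ≈ √(H·N·c) = √(85700 × 16 × 0.018) = √24682 ≈ 157.1 mm.
The +f correction barely moves this — solving exactly, f² + N·c·f − N·c·H = 0 ⇒ f = (−N·c + √((N·c)² + 4·N·c·H))/2 = (−0.288 + √98726)/2 ≈ 156.96 mm, so f ≈ 157 mm.

157 mm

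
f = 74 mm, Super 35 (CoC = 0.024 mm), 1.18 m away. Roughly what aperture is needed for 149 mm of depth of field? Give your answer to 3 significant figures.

Write h = H − f = f²/(N·c). The thin-lens limits are Dn = s·h/(h + (s−f)) and Df = s·h/(h − (s−f)), so DoF = Df − Dn = 2·s·(s−f)·h / (h² − (s−f)²).
That is a quadratic in h: DoF·h² − 2·s·(s−f)·h − DoF·(s−f)² = 0 ⇒ h = (s−f)·(s + √(s² + DoF²)) / DoF = 1106 × (1180 + √(1180² + 149²)) / 149 = 1106 × (1180 + 1189.37) / 149 ≈ 17587 mm.
Then N = f²/(c·h) = 74² / (0.024 × 17587) = 5476 / 422.10 ≈ 13.

f/13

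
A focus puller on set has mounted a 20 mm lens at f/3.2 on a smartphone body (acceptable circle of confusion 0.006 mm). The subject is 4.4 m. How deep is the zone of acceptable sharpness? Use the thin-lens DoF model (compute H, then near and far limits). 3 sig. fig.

1.94 m

Hyperfocal distance H = f²/(N·c) + f = 20²/(3.2 × 0.006) + 20 = 400/0.0192 + 20 ≈ 20853.3 mm ≈ 20.85 m.
Near limit Dn = s·(H − f)/(H + s − 2f) = 4400 × (20853.3 − 20) / (20853.3 + 4400 − 2 × 20) = 4400 × 20833.3 / 25213.3 ≈ 3635.6 mm.
Far limit Df = s·(H − f)/(H − s) = 4400 × (20853.3 − 20) / (20853.3 − 4400) = 4400 × 20833.3 / 16453.3 ≈ 5571.3 mm.
Depth of field = Df − Dn = 5571.3 − 3635.6 ≈ 1935.7 mm ≈ 1.94 m.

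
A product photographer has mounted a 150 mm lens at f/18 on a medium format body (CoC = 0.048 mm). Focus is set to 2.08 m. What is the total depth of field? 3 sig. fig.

Hyperfocal distance H = f²/(N·c) + f = 150²/(18 × 0.048) + 150 = 22500/0.864 + 150 ≈ 26191.7 mm ≈ 26.19 m.
Near limit Dn = s·(H − f)/(H + s − 2f) = 2080 × (26191.7 − 150) / (26191.7 + 2080 − 2 × 150) = 2080 × 26041.7 / 27971.7 ≈ 1936.48 mm.
Far limit Df = s·(H − f)/(H − s) = 2080 × (26191.7 − 150) / (26191.7 − 2080) = 2080 × 26041.7 / 24111.7 ≈ 2246.49 mm.
Depth of field = Df − Dn = 2246.49 − 1936.48 ≈ 310.01 mm.

310 mm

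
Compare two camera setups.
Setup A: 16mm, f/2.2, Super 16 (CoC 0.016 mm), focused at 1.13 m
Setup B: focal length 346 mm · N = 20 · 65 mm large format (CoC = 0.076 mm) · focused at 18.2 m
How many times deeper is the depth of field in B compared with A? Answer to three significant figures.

24.5

Setup A: H = 16²/(2.2×0.016) + 16 ≈ 7288.7 mm; DoF = Df − Dn = 1334.40 − 979.90 ≈ 354.50 mm.
Setup B: H = 346²/(20×0.076) + 346 ≈ 79106.5 mm; DoF = Df − Dn = 23535.1 − 14836.7 ≈ 8698.4 mm.
Ratio = 8698.4 / 354.50 ≈ 24.5.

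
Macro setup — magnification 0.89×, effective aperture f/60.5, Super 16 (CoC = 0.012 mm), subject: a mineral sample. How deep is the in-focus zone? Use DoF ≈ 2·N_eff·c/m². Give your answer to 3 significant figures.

At magnification m, DoF ≈ 2·N_eff·c/m² = 2 × 60.5 × 0.012 / 0.89² = 1.452 / 0.7921 ≈ 1.83 mm.

1.83 mm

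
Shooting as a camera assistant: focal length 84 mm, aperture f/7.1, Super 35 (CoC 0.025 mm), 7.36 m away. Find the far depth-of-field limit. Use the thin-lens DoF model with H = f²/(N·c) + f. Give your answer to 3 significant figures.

9.01 m

Hyperfocal distance H = f²/(N·c) + f = 84²/(7.1 × 0.025) + 84 = 7056/0.1775 + 84 ≈ 39836.1 mm ≈ 39.84 m.
Far limit Df = s·(H − f)/(H − s) = 7360 × (39836.1 − 84) / (39836.1 − 7360) = 7360 × 39752.1 / 32476.1 ≈ 9008.9 mm ≈ 9.01 m.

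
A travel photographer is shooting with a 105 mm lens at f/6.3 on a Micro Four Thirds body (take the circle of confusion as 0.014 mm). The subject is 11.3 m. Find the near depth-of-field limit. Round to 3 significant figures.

10.4 m

Hyperfocal distance H = f²/(N·c) + f = 105²/(6.3 × 0.014) + 105 = 11025/0.0882 + 105 ≈ 125105.0 mm ≈ 125.1 m.
Near limit Dn = s·(H − f)/(H + s − 2f) = 11300 × (125105.0 − 105) / (125105.0 + 11300 − 2 × 105) = 11300 × 125000.0 / 136195.0 ≈ 10371 mm ≈ 10.4 m.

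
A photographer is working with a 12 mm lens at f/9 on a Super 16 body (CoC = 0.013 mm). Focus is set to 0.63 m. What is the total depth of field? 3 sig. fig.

0.846 m

Hyperfocal distance H = f²/(N·c) + f = 12²/(9 × 0.013) + 12 = 144/0.117 + 12 ≈ 1242.8 mm ≈ 1.243 m.
Near limit Dn = s·(H − f)/(H + s − 2f) = 630 × (1242.8 − 12) / (1242.8 + 630 − 2 × 12) = 630 × 1230.8 / 1848.8 ≈ 419.41 mm.
Far limit Df = s·(H − f)/(H − s) = 630 × (1242.8 − 12) / (1242.8 − 630) = 630 × 1230.8 / 612.8 ≈ 1265.38 mm.
Depth of field = Df − Dn = 1265.38 − 419.41 ≈ 845.97 mm ≈ 0.846 m.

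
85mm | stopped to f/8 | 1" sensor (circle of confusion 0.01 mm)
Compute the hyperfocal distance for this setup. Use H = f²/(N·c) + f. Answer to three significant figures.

90.4 m

Hyperfocal distance H = f²/(N·c) + f = 85²/(8 × 0.01) + 85 = 7225/0.08 + 85 ≈ 90397.5 mm ≈ 90.4 m.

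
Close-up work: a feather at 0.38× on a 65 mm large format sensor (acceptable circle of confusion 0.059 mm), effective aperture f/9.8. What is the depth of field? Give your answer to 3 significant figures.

At magnification m, DoF ≈ 2·N_eff·c/m² = 2 × 9.8 × 0.059 / 0.38² = 1.156 / 0.1444 ≈ 8.01 mm.

8.01 mm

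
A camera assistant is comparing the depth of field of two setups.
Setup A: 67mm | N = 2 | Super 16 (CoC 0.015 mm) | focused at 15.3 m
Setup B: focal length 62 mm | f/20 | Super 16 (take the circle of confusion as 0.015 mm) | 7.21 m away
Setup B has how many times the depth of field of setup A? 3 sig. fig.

3.71

Setup A: H = 67²/(2×0.015) + 67 ≈ 149700.3 mm; DoF = Df − Dn = 17034.1 − 13886.3 ≈ 3147.8 mm.
Setup B: H = 62²/(20×0.015) + 62 ≈ 12875.3 mm; DoF = Df − Dn = 16307 − 4628 ≈ 11679 mm.
Ratio = 11679 / 3147.8 ≈ 3.71.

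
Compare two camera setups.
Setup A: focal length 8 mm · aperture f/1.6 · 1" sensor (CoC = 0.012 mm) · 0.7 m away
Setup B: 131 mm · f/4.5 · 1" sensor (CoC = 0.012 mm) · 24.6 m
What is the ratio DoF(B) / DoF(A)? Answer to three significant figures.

12.5

Setup A: H = 8²/(1.6×0.012) + 8 ≈ 3341.3 mm; DoF = Df − Dn = 883.39 − 579.66 ≈ 303.73 mm.
Setup B: H = 131²/(4.5×0.012) + 131 ≈ 317927.3 mm; DoF = Df − Dn = 26652.1 − 22841.3 ≈ 3810.8 mm.
Ratio = 3810.8 / 303.73 ≈ 12.5.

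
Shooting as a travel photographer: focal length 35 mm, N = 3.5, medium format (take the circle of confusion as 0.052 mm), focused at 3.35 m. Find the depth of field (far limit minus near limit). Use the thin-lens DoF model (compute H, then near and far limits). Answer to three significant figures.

Hyperfocal distance H = f²/(N·c) + f = 35²/(3.5 × 0.052) + 35 = 1225/0.182 + 35 ≈ 6765.8 mm ≈ 6.766 m.
Near limit Dn = s·(H − f)/(H + s − 2f) = 3350 × (6765.8 − 35) / (6765.8 + 3350 − 2 × 35) = 3350 × 6730.8 / 10045.8 ≈ 2244.5 mm.
Far limit Df = s·(H − f)/(H − s) = 3350 × (6765.8 − 35) / (6765.8 − 3350) = 3350 × 6730.8 / 3415.8 ≈ 6601.2 mm.
Depth of field = Df − Dn = 6601.2 − 2244.5 ≈ 4356.7 mm ≈ 4.36 m.

4.36 m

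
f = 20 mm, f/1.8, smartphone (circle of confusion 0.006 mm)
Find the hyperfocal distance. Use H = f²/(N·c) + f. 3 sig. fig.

37.1 m

Hyperfocal distance H = f²/(N·c) + f = 20²/(1.8 × 0.006) + 20 = 400/0.0108 + 20 ≈ 37057.0 mm ≈ 37.1 m.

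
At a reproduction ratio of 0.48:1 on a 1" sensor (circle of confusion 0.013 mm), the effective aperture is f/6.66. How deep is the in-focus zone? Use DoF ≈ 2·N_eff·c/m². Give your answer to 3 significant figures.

At magnification m, DoF ≈ 2·N_eff·c/m² = 2 × 6.66 × 0.013 / 0.48² = 0.1732 / 0.2304 ≈ 0.752 mm.

0.752 mm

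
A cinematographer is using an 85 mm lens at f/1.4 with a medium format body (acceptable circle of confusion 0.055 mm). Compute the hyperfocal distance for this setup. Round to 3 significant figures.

Hyperfocal distance H = f²/(N·c) + f = 85²/(1.4 × 0.055) + 85 = 7225/0.077 + 85 ≈ 93916.2 mm ≈ 93.9 m.

93.9 m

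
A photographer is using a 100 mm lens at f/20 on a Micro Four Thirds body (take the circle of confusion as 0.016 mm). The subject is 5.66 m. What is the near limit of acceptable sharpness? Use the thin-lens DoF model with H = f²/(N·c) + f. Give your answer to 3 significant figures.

4.81 m

Hyperfocal distance H = f²/(N·c) + f = 100²/(20 × 0.016) + 100 = 10000/0.32 + 100 ≈ 31350.0 mm ≈ 31.35 m.
Near limit Dn = s·(H − f)/(H + s − 2f) = 5660 × (31350.0 − 100) / (31350.0 + 5660 − 2 × 100) = 5660 × 31250.0 / 36810.0 ≈ 4805.1 mm ≈ 4.81 m.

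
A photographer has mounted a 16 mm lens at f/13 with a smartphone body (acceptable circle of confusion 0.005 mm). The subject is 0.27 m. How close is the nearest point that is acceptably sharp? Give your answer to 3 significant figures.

254 mm

Hyperfocal distance H = f²/(N·c) + f = 16²/(13 × 0.005) + 16 = 256/0.065 + 16 ≈ 3954.5 mm ≈ 3.954 m.
Near limit Dn = s·(H − f)/(H + s − 2f) = 270 × (3954.5 − 16) / (3954.5 + 270 − 2 × 16) = 270 × 3938.5 / 4192.5 ≈ 253.64 mm.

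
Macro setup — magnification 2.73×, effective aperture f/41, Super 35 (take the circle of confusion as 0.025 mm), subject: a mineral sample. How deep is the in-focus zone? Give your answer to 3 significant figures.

0.275 mm

At magnification m, DoF ≈ 2·N_eff·c/m² = 2 × 41 × 0.025 / 2.73² = 2.05 / 7.453 ≈ 0.275 mm.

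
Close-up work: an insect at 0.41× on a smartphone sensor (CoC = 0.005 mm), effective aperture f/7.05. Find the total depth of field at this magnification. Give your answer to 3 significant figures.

At magnification m, DoF ≈ 2·N_eff·c/m² = 2 × 7.05 × 0.005 / 0.41² = 0.0705 / 0.1681 ≈ 0.419 mm.

0.419 mm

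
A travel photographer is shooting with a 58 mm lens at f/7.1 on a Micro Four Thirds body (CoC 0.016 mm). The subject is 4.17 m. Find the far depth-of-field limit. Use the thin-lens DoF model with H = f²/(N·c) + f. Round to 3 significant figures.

4.84 m

Hyperfocal distance H = f²/(N·c) + f = 58²/(7.1 × 0.016) + 58 = 3364/0.1136 + 58 ≈ 29670.7 mm ≈ 29.67 m.
Far limit Df = s·(H − f)/(H − s) = 4170 × (29670.7 − 58) / (29670.7 − 4170) = 4170 × 29612.7 / 25500.7 ≈ 4842.4 mm ≈ 4.84 m.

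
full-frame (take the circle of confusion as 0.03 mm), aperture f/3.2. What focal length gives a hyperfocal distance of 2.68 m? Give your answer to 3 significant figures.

From H = f²/(N·c) + f, with f ≪ H: f ≈ √(H·N·c) = √(2680 × 3.2 × 0.03) = √257.28 ≈ 16.04 mm.
The +f correction barely moves this — solving exactly, f² + N·c·f − N·c·H = 0 ⇒ f = (−N·c + √((N·c)² + 4·N·c·H))/2 = (−0.096 + √1029.1)/2 ≈ 15.992 mm, so f ≈ 16.0 mm.

16.0 mm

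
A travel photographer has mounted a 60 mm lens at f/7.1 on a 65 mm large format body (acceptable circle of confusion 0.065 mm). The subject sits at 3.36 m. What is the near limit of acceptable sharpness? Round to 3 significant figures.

Hyperfocal distance H = f²/(N·c) + f = 60²/(7.1 × 0.065) + 60 = 3600/0.4615 + 60 ≈ 7860.7 mm ≈ 7.861 m.
Near limit Dn = s·(H − f)/(H + s − 2f) = 3360 × (7860.7 − 60) / (7860.7 + 3360 − 2 × 60) = 3360 × 7800.7 / 11100.7 ≈ 2361.1 mm ≈ 2.36 m.

2.36 m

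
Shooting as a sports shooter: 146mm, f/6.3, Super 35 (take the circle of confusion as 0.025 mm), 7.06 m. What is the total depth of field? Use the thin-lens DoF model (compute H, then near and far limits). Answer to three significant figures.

0.723 m

Hyperfocal distance H = f²/(N·c) + f = 146²/(6.3 × 0.025) + 146 = 21316/0.1575 + 146 ≈ 135485.7 mm ≈ 135.5 m.
Near limit Dn = s·(H − f)/(H + s − 2f) = 7060 × (135485.7 − 146) / (135485.7 + 7060 − 2 × 146) = 7060 × 135339.7 / 142253.7 ≈ 6716.86 mm.
Far limit Df = s·(H − f)/(H − s) = 7060 × (135485.7 − 146) / (135485.7 − 7060) = 7060 × 135339.7 / 128425.7 ≈ 7440.09 mm.
Depth of field = Df − Dn = 7440.09 − 6716.86 ≈ 723.23 mm ≈ 0.723 m.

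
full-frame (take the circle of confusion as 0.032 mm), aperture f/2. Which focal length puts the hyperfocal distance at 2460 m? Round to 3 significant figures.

From H = f²/(N·c) + f, with f ≪ H: f ≈ √(H·N·c) = √(2460000 × 2 × 0.032) = √157440 ≈ 396.8 mm.
The +f correction barely moves this — solving exactly, f² + N·c·f − N·c·H = 0 ⇒ f = (−N·c + √((N·c)² + 4·N·c·H))/2 = (−0.064 + √629760)/2 ≈ 396.76 mm, so f ≈ 397 mm.

397 mm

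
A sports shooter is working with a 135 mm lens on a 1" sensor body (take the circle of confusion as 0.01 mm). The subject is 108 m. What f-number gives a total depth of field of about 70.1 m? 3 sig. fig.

f/5

Write h = H − f = f²/(N·c). The thin-lens limits are Dn = s·h/(h + (s−f)) and Df = s·h/(h − (s−f)), so DoF = Df − Dn = 2·s·(s−f)·h / (h² − (s−f)²).
That is a quadratic in h: DoF·h² − 2·s·(s−f)·h − DoF·(s−f)² = 0 ⇒ h = (s−f)·(s + √(s² + DoF²)) / DoF = 107865 × (108000 + √(108000² + 70100²)) / 70100 = 107865 × (108000 + 128756) / 70100 ≈ 364303 mm.
Then N = f²/(c·h) = 135² / (0.01 × 364303) = 18225 / 3643.0 ≈ 5.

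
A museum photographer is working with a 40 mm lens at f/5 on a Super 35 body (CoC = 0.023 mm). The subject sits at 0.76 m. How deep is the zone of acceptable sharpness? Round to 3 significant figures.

Hyperfocal distance H = f²/(N·c) + f = 40²/(5 × 0.023) + 40 = 1600/0.115 + 40 ≈ 13953.0 mm ≈ 13.95 m.
Near limit Dn = s·(H − f)/(H + s − 2f) = 760 × (13953.0 − 40) / (13953.0 + 760 − 2 × 40) = 760 × 13913.0 / 14633.0 ≈ 722.605 mm.
Far limit Df = s·(H − f)/(H − s) = 760 × (13953.0 − 40) / (13953.0 − 760) = 760 × 13913.0 / 13193.0 ≈ 801.476 mm.
Depth of field = Df − Dn = 801.476 − 722.605 ≈ 78.871 mm.

78.9 mm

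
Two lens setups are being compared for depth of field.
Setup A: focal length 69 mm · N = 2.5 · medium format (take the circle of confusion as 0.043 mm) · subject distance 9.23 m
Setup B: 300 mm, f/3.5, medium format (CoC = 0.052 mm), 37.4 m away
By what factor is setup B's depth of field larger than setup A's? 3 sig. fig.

Setup A: H = 69²/(2.5×0.043) + 69 ≈ 44357.4 mm; DoF = Df − Dn = 11637.1 − 7648.0 ≈ 3989.1 mm.
Setup B: H = 300²/(3.5×0.052) + 300 ≈ 494805.5 mm; DoF = Df − Dn = 40433.5 − 34789.9 ≈ 5643.6 mm.
Ratio = 5643.6 / 3989.1 ≈ 1.41.

1.41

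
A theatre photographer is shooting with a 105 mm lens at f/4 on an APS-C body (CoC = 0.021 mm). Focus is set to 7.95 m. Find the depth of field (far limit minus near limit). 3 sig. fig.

Hyperfocal distance H = f²/(N·c) + f = 105²/(4 × 0.021) + 105 = 11025/0.084 + 105 ≈ 131355.0 mm ≈ 131.4 m.
Near limit Dn = s·(H − f)/(H + s − 2f) = 7950 × (131355.0 − 105) / (131355.0 + 7950 − 2 × 105) = 7950 × 131250.0 / 139095.0 ≈ 7501.62 mm.
Far limit Df = s·(H − f)/(H − s) = 7950 × (131355.0 − 105) / (131355.0 − 7950) = 7950 × 131250.0 / 123405.0 ≈ 8455.39 mm.
Depth of field = Df − Dn = 8455.39 − 7501.62 ≈ 953.77 mm ≈ 0.954 m.

0.954 m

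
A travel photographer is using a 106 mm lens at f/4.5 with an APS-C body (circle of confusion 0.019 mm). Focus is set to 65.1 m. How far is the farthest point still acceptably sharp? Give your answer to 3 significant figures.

Hyperfocal distance H = f²/(N·c) + f = 106²/(4.5 × 0.019) + 106 = 11236/0.0855 + 106 ≈ 131521.2 mm ≈ 131.5 m.
Far limit Df = s·(H − f)/(H − s) = 65100 × (131521.2 − 106) / (131521.2 − 65100) = 65100 × 131415.2 / 66421.2 ≈ 128801 mm ≈ 129 m.

129 m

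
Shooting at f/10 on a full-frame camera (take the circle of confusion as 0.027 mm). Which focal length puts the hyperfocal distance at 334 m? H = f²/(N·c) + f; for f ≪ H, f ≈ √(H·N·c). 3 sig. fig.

300 mm

From H = f²/(N·c) + f, with f ≪ H: f ≈ √(H·N·c) = √(334000 × 10 × 0.027) = √90180 ≈ 300.3 mm.
The +f correction barely moves this — solving exactly, f² + N·c·f − N·c·H = 0 ⇒ f = (−N·c + √((N·c)² + 4·N·c·H))/2 = (−0.27 + √360720)/2 ≈ 300.16 mm, so f ≈ 300 mm.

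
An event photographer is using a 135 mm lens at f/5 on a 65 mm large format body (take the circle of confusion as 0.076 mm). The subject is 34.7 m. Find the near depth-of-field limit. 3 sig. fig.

Hyperfocal distance H = f²/(N·c) + f = 135²/(5 × 0.076) + 135 = 18225/0.38 + 135 ≈ 48095.5 mm ≈ 48.10 m.
Near limit Dn = s·(H − f)/(H + s − 2f) = 34700 × (48095.5 − 135) / (48095.5 + 34700 − 2 × 135) = 34700 × 47960.5 / 82525.5 ≈ 20166 mm ≈ 20.2 m.

20.2 m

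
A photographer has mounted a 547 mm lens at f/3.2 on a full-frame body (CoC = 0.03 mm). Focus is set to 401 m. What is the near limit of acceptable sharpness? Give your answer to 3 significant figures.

Hyperfocal distance H = f²/(N·c) + f = 547²/(3.2 × 0.03) + 547 = 299209/0.096 + 547 ≈ 3117307.4 mm ≈ 3117 m.
Near limit Dn = s·(H − f)/(H + s − 2f) = 401000 × (3117307.4 − 547) / (3117307.4 + 401000 − 2 × 547) = 401000 × 3116760.4 / 3517213.4 ≈ 355344 mm ≈ 355 m.

355 m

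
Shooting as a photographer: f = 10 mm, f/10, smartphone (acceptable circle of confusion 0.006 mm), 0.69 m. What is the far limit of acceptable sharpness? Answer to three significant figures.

Hyperfocal distance H = f²/(N·c) + f = 10²/(10 × 0.006) + 10 = 100/0.06 + 10 ≈ 1676.7 mm ≈ 1.677 m.
Far limit Df = s·(H − f)/(H − s) = 690 × (1676.7 − 10) / (1676.7 − 690) = 690 × 1666.7 / 986.7 ≈ 1165.5 mm ≈ 1.17 m.

1.17 m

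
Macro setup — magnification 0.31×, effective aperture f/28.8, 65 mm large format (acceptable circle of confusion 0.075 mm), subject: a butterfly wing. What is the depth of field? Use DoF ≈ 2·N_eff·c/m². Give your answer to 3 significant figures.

At magnification m, DoF ≈ 2·N_eff·c/m² = 2 × 28.8 × 0.075 / 0.31² = 4.32 / 0.0961 ≈ 45 mm.

45.0 mm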